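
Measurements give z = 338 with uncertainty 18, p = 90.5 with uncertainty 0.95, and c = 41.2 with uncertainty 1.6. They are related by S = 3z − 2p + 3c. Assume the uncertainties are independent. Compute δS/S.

0.0567

For a sum/difference, combine absolute errors in quadrature:
  (3·δz)² = 2920;  (2·δp)² = 3.61;  (3·δc)² = 23.0
δS = √(2940) = 54.2
S = 957, so δS/S = 54.2/957 = 0.0567.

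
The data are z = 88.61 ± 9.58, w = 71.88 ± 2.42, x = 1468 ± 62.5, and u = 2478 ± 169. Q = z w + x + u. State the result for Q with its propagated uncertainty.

Let p = z·w = 6369. δp/p = √((1·δz/z)² + (1·δw/w)²) = √(0.0117 + 0.00113) = 0.113, so δp = 721.
Q = p + x + u: δQ = √(δp² + δx² + δu²) = √(5.2e+05 + 3910 + 28600) = 743
Q = 10320.

10320 ± 743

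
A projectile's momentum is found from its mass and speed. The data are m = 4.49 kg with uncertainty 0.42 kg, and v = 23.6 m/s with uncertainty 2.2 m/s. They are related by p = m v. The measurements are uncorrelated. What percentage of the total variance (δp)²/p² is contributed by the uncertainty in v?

(δp/p)² = (1·δm/m)² + (1·δv/v)²
  m term: (1×0.0935)² = 0.00875
  v term: (1×0.0932)² = 0.00869
Total = 0.0174. Share from v = 0.00869/0.0174 = 0.498.

49.8%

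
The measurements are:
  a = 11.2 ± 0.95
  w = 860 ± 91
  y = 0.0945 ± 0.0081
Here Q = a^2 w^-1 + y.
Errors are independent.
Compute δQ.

Let p = a^2·w^-1 = 0.146. δp/p = √((2·δa/a)² + (-1·δw/w)²) = √(0.0288 + 0.0112) = 0.200, so δp = 0.0292.
Q = p + y: δQ = √(δp² + δy²) = √(0.000850 + 6.56e-05) = 0.0303

0.0303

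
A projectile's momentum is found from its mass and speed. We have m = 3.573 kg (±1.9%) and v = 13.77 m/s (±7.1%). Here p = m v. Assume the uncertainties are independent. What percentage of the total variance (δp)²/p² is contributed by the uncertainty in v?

(δp/p)² = (1·δm/m)² + (1·δv/v)²
  m term: (1×0.0190)² = 0.000361
  v term: (1×0.0710)² = 0.00504
Total = 0.00540. Share from v = 0.00504/0.00540 = 0.933.

93.3%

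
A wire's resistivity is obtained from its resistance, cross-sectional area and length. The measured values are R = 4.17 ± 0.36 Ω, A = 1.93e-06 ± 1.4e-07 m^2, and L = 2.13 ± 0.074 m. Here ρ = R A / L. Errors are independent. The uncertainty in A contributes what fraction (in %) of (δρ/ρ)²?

(δρ/ρ)² = (1·δR/R)² + (1·δA/A)² + (-1·δL/L)²
  R term: (1×0.0863)² = 0.00745
  A term: (1×0.0725)² = 0.00526
  L term: (-1×0.0347)² = 0.00121
Total = 0.0139. Share from A = 0.00526/0.0139 = 0.378.

37.8%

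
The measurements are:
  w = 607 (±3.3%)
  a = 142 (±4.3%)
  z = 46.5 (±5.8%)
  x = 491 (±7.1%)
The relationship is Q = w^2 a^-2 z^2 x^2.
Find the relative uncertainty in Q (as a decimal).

0.213

For a monomial Q ∝ w^2, a^-2, z^2, x^2, fractional errors add in quadrature:
  (2·δw/w)² = (2×0.0330)² = 0.00436;  (-2·δa/a)² = (-2×0.0430)² = 0.00740;  (2·δz/z)² = (2×0.0580)² = 0.0135;  (2·δx/x)² = (2×0.0710)² = 0.0202
δQ/Q = √(0.0454) = 0.213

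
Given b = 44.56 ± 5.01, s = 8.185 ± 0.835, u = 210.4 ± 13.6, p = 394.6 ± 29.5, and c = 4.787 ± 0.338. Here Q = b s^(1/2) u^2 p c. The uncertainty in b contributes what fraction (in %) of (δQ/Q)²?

(δQ/Q)² = (1·δb/b)² + (½·δs/s)² + (2·δu/u)² + (1·δp/p)² + (1·δc/c)²
  b term: (1×0.112)² = 0.0126
  s term: (0.5×0.102)² = 0.00260
  u term: (2×0.0646)² = 0.0167
  p term: (1×0.0748)² = 0.00559
  c term: (1×0.0706)² = 0.00499
Total = 0.0425. Share from b = 0.0126/0.0425 = 0.297.

29.7%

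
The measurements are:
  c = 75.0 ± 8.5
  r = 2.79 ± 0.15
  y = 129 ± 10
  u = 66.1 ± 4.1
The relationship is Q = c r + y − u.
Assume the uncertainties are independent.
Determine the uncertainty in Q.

Let p = c·r = 209. δp/p = √((1·δc/c)² + (1·δr/r)²) = √(0.0128 + 0.00289) = 0.125, so δp = 26.2.
Q = p + y − u: δQ = √(δp² + δy² + δu²) = √(689 + 100 + 16.8) = 28.4

28.4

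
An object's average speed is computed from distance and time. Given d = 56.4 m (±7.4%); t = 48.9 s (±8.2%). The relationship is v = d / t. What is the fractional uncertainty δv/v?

0.110

For a monomial v ∝ d, t^-1, fractional errors add in quadrature:
  (1·δd/d)² = (1×0.0740)² = 0.00548;  (-1·δt/t)² = (-1×0.0820)² = 0.00672
δv/v = √(0.0122) = 0.110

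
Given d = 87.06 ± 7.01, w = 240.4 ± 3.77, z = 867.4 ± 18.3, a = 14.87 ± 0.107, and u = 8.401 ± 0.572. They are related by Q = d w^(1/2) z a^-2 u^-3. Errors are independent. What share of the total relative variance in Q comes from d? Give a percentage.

(δQ/Q)² = (1·δd/d)² + (½·δw/w)² + (1·δz/z)² + (-2·δa/a)² + (-3·δu/u)²
  d term: (1×0.0805)² = 0.00648
  w term: (0.5×0.0157)² = 6.15e-05
  z term: (1×0.0211)² = 0.000445
  a term: (-2×0.00720)² = 0.000207
  u term: (-3×0.0681)² = 0.0417
Total = 0.0489. Share from d = 0.00648/0.0489 = 0.133.

13.3%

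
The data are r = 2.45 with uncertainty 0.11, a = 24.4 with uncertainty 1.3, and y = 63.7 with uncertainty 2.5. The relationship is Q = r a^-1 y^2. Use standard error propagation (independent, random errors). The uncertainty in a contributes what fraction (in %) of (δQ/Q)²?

(δQ/Q)² = (1·δr/r)² + (-1·δa/a)² + (2·δy/y)²
  r term: (1×0.0449)² = 0.00202
  a term: (-1×0.0533)² = 0.00284
  y term: (2×0.0392)² = 0.00616
Total = 0.0110. Share from a = 0.00284/0.0110 = 0.258.

25.8%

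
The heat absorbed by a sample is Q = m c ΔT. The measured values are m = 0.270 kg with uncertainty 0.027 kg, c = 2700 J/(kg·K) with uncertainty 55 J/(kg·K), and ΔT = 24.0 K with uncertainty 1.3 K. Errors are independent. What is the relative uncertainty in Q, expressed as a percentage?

11.6%

Since Q is a product/quotient, work with relative uncertainties:
  (1·δm/m)² = (1×0.100)² = 0.0100;  (1·δc/c)² = (1×0.0204)² = 0.000415;  (1·δΔT/ΔT)² = (1×0.0542)² = 0.00293
δQ/Q = √(0.0133) = 0.116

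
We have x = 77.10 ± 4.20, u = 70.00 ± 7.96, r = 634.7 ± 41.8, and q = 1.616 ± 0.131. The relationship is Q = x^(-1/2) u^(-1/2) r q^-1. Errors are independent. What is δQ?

0.652

Q is a product of powers, so relative uncertainties combine in quadrature:
  (−½·δx/x)² = (-0.5×0.0545)² = 0.000742;  (−½·δu/u)² = (-0.5×0.114)² = 0.00323;  (1·δr/r)² = (1×0.0659)² = 0.00434;  (-1·δq/q)² = (-1×0.0811)² = 0.00657
δQ/Q = √(0.0149) = 0.122
Q = 5.346, so δQ = 0.122 × 5.346 = 0.652.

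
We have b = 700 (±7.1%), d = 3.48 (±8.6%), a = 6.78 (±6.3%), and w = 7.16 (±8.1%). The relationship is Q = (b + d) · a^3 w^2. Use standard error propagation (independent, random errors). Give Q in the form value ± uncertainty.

Let u = b + d = 703. δu = √(δb² + δd²) = √(2470 + 0.0896) = 49.7, so δu/u = 0.0707.
Q is then a monomial in u, a, w:
δQ/Q = √((δu/u)² + (3·δa/a)² + (2·δw/w)²) = √(0.00499 + 0.0357 + 0.0262) = 0.259
Q = 1.12e+07, so δQ = 0.259 × 1.12e+07 = 2.91e+06.

(1.12 ± 0.291) × 10^7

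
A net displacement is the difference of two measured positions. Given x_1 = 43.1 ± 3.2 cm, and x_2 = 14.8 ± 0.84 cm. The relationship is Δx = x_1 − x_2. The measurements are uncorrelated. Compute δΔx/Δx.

0.117

Each term contributes (cᵢ δxᵢ)² to (δΔx)²:
  (δx_1)² = 10.2;  (δx_2)² = 0.706
δΔx = √(10.9) = 3.31 cm
Δx = 28.3 cm, so δΔx/Δx = 3.31/28.3 = 0.117.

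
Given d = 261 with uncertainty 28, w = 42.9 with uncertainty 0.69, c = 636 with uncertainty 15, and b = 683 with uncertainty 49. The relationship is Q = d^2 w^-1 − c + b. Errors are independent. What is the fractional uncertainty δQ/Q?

Let p = d^2·w^-1 = 1590. δp/p = √((2·δd/d)² + (-1·δw/w)²) = √(0.0460 + 0.000259) = 0.215, so δp = 342.
Q = p − c + b: δQ = √(δp² + δc² + δb²) = √(1.17e+05 + 225 + 2400) = 345
Q = 1630, so δQ/Q = 345/1630 = 0.211.

0.211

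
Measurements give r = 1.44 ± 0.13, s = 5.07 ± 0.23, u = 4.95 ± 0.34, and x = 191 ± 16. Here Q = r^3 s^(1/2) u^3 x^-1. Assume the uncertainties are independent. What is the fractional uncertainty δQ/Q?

Q is a product of powers, so relative uncertainties combine in quadrature:
  (3·δr/r)² = (3×0.0903)² = 0.0734;  (½·δs/s)² = (0.5×0.0454)² = 0.000514;  (3·δu/u)² = (3×0.0687)² = 0.0425;  (-1·δx/x)² = (-1×0.0838)² = 0.00702
δQ/Q = √(0.123) = 0.351

0.351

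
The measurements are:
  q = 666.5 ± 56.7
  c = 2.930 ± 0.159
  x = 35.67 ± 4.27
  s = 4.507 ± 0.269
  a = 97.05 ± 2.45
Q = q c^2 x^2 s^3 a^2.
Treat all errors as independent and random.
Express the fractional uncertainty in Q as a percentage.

33.3%

Since Q is a product/quotient, work with relative uncertainties:
  (1·δq/q)² = (1×0.0851)² = 0.00724;  (2·δc/c)² = (2×0.0543)² = 0.0118;  (2·δx/x)² = (2×0.120)² = 0.0573;  (3·δs/s)² = (3×0.0597)² = 0.0321;  (2·δa/a)² = (2×0.0252)² = 0.00255
δQ/Q = √(0.111) = 0.333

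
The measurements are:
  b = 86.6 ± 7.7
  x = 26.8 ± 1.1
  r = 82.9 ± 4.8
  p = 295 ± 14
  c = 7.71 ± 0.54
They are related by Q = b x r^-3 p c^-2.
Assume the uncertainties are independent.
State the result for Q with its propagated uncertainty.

0.0202 ± 0.00502

Relative error in a monomial: (δQ/Q)² = Σ (nᵢ · δxᵢ/xᵢ)².
  (1·δb/b)² = (1×0.0889)² = 0.00791;  (1·δx/x)² = (1×0.0410)² = 0.00168;  (-3·δr/r)² = (-3×0.0579)² = 0.0302;  (1·δp/p)² = (1×0.0475)² = 0.00225;  (-2·δc/c)² = (-2×0.0700)² = 0.0196
δQ/Q = √(0.0616) = 0.248
Q = 0.0202, so δQ = 0.248 × 0.0202 = 0.00502.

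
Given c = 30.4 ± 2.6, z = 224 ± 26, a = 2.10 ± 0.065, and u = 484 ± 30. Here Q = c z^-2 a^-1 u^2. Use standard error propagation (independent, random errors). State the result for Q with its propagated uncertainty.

67.6 ± 18.8

Each factor contributes (exponent × relative error)² to (δQ/Q)²:
  (1·δc/c)² = (1×0.0855)² = 0.00731;  (-2·δz/z)² = (-2×0.116)² = 0.0539;  (-1·δa/a)² = (-1×0.0310)² = 0.000958;  (2·δu/u)² = (2×0.0620)² = 0.0154
δQ/Q = √(0.0775) = 0.278
Q = 67.6, so δQ = 0.278 × 67.6 = 18.8.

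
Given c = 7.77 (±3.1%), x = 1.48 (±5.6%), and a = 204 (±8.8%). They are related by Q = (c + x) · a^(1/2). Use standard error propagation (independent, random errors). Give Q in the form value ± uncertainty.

Let u = c + x = 9.25. δu = √(δc² + δx²) = √(0.0580 + 0.00687) = 0.255, so δu/u = 0.0275.
Q is then a monomial in u, a:
δQ/Q = √((δu/u)² + (½·δa/a)²) = √(0.000758 + 0.00194) = 0.0519
Q = 132, so δQ = 0.0519 × 132 = 6.86.

132 ± 6.86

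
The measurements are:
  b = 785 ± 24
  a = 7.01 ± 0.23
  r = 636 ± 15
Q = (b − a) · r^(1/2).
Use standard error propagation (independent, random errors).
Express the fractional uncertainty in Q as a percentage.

3.30%

Let u = b − a = 778. δu = √(δb² + δa²) = √(576 + 0.0529) = 24.0, so δu/u = 0.0309.
Q is then a monomial in u, r:
δQ/Q = √((δu/u)² + (½·δr/r)²) = √(0.000952 + 0.000139) = 0.0330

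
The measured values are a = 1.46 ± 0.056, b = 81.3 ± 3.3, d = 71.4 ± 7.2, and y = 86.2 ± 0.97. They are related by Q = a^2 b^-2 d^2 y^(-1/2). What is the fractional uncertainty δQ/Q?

Since Q is a product/quotient, work with relative uncertainties:
  (2·δa/a)² = (2×0.0384)² = 0.00588;  (-2·δb/b)² = (-2×0.0406)² = 0.00659;  (2·δd/d)² = (2×0.101)² = 0.0407;  (−½·δy/y)² = (-0.5×0.0113)² = 3.17e-05
δQ/Q = √(0.0532) = 0.231

0.231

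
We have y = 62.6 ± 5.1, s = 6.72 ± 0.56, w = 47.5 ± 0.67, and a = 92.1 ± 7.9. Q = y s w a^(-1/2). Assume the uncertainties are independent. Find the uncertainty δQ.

For a monomial Q ∝ y, s, w, a^(-1/2), fractional errors add in quadrature:
  (1·δy/y)² = (1×0.0815)² = 0.00664;  (1·δs/s)² = (1×0.0833)² = 0.00694;  (1·δw/w)² = (1×0.0141)² = 0.000199;  (−½·δa/a)² = (-0.5×0.0858)² = 0.00184
δQ/Q = √(0.0156) = 0.125
Q = 2080, so δQ = 0.125 × 2080 = 260.

260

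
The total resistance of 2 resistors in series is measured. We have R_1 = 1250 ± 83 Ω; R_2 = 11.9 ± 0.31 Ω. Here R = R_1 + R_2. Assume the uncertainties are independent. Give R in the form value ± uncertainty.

Absolute uncertainties add in quadrature for a linear combination:
  (δR_1)² = 6890;  (δR_2)² = 0.0961
δR = √(6890) = 83.0 Ω
R = 1260 Ω.

1260 ± 83.0 Ω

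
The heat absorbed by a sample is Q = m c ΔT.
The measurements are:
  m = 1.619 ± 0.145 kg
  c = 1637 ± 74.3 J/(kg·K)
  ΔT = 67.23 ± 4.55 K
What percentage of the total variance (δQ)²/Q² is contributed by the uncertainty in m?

(δQ/Q)² = (1·δm/m)² + (1·δc/c)² + (1·δΔT/ΔT)²
  m term: (1×0.0896)² = 0.00802
  c term: (1×0.0454)² = 0.00206
  ΔT term: (1×0.0677)² = 0.00458
Total = 0.0147. Share from m = 0.00802/0.0147 = 0.547.

54.7%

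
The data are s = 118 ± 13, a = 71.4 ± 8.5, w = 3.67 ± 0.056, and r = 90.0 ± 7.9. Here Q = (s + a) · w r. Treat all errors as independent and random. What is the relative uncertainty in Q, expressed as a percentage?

Let u = s + a = 189. δu = √(δs² + δa²) = √(169 + 72.2) = 15.5, so δu/u = 0.0820.
Q is then a monomial in u, w, r:
δQ/Q = √((δu/u)² + (1·δw/w)² + (1·δr/r)²) = √(0.00673 + 0.000233 + 0.00770) = 0.121

12.1%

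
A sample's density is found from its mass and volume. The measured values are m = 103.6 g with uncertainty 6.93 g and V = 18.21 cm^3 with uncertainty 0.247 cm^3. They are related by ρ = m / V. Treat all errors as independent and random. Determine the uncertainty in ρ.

ρ is a product of powers, so relative uncertainties combine in quadrature:
  (1·δm/m)² = (1×0.0669)² = 0.00447;  (-1·δV/V)² = (-1×0.0136)² = 0.000184
δρ/ρ = √(0.00466) = 0.0683
ρ = 5.689 g/cm^3, so δρ = 0.0683 × 5.689 = 0.388 g/cm^3.

0.388 g/cm^3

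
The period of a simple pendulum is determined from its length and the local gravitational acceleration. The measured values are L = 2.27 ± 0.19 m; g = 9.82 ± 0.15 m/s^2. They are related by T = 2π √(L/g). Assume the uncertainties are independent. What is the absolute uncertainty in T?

0.129 s

Products/powers → add relative errors in quadrature, weighted by exponent:
  (½·δL/L)² = (0.5×0.0837)² = 0.00175;  (−½·δg/g)² = (-0.5×0.0153)² = 5.83e-05
δT/T = √(0.00181) = 0.0425
T = 3.02 s, so δT = 0.0425 × 3.02 = 0.129 s.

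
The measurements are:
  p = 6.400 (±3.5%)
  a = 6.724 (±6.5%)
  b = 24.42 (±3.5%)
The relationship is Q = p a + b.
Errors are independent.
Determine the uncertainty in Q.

3.29

Let w = p·a = 43.03. δw/w = √((1·δp/p)² + (1·δa/a)²) = √(0.00123 + 0.00423) = 0.0738, so δw = 3.18.
Q = w + b: δQ = √(δw² + δb²) = √(10.1 + 0.731) = 3.29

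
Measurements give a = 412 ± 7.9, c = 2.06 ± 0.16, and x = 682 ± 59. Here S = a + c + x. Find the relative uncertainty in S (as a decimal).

Each term contributes (cᵢ δxᵢ)² to (δS)²:
  (δa)² = 62.4;  (δc)² = 0.0256;  (δx)² = 3480
δS = √(3540) = 59.5
S = 1100, so δS/S = 59.5/1100 = 0.0543.

0.0543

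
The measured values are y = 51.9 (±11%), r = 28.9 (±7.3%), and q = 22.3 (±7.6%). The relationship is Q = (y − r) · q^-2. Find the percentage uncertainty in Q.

Let u = y − r = 23.0. δu = √(δy² + δr²) = √(32.6 + 4.45) = 6.09, so δu/u = 0.265.
Q is then a monomial in u, q:
δQ/Q = √((δu/u)² + (-2·δq/q)²) = √(0.0700 + 0.0231) = 0.305

30.5%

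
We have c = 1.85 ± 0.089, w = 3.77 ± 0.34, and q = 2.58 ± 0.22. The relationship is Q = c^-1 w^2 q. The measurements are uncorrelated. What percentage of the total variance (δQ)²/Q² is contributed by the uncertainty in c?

(δQ/Q)² = (-1·δc/c)² + (2·δw/w)² + (1·δq/q)²
  c term: (-1×0.0481)² = 0.00231
  w term: (2×0.0902)² = 0.0325
  q term: (1×0.0853)² = 0.00727
Total = 0.0421. Share from c = 0.00231/0.0421 = 0.0549.

5.49%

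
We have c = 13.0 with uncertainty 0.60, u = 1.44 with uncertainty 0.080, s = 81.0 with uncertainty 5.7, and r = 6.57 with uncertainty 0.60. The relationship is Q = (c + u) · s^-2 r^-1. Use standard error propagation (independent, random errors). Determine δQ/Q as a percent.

17.3%

Let w = c + u = 14.4. δw = √(δc² + δu²) = √(0.360 + 0.00640) = 0.605, so δw/w = 0.0419.
Q is then a monomial in w, s, r:
δQ/Q = √((δw/w)² + (-2·δs/s)² + (-1·δr/r)²) = √(0.00176 + 0.0198 + 0.00834) = 0.173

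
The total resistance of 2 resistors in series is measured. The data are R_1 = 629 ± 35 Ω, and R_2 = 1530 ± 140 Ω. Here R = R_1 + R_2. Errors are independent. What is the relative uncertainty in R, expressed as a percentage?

6.68%

For a sum/difference, combine absolute errors in quadrature:
  (δR_1)² = 1220;  (δR_2)² = 19600
δR = √(20800) = 144 Ω
R = 2160 Ω, so δR/R = 144/2160 = 0.0668.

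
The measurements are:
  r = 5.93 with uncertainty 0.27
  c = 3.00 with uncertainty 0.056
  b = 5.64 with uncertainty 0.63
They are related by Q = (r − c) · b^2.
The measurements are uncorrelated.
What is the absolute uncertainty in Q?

Let u = r − c = 2.93. δu = √(δr² + δc²) = √(0.0729 + 0.00314) = 0.276, so δu/u = 0.0941.
Q is then a monomial in u, b:
δQ/Q = √((δu/u)² + (2·δb/b)²) = √(0.00886 + 0.0499) = 0.242
Q = 93.2, so δQ = 0.242 × 93.2 = 22.6.

22.6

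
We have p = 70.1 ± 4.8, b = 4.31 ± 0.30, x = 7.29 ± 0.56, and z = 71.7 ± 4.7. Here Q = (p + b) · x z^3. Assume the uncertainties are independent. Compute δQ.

Let u = p + b = 74.4. δu = √(δp² + δb²) = √(23.0 + 0.0900) = 4.81, so δu/u = 0.0646.
Q is then a monomial in u, x, z:
δQ/Q = √((δu/u)² + (1·δx/x)² + (3·δz/z)²) = √(0.00418 + 0.00590 + 0.0387) = 0.221
Q = 2e+08, so δQ = 0.221 × 2e+08 = 4.41e+07.

4.41e+07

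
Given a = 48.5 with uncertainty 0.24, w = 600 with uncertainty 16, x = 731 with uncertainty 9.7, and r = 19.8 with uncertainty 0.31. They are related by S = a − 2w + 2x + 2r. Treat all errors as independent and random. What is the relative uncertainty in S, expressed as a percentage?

S is a linear combination, so absolute uncertainties add in quadrature:
  (δa)² = 0.0576;  (2·δw)² = 1020;  (2·δx)² = 376;  (2·δr)² = 0.384
δS = √(1400) = 37.4
S = 350, so δS/S = 37.4/350 = 0.107.

10.7%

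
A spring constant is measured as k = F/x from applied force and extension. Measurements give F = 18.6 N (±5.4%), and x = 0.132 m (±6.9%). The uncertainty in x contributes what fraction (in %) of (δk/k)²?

62.0%

(δk/k)² = (1·δF/F)² + (-1·δx/x)²
  F term: (1×0.0540)² = 0.00292
  x term: (-1×0.0690)² = 0.00476
Total = 0.00768. Share from x = 0.00476/0.00768 = 0.620.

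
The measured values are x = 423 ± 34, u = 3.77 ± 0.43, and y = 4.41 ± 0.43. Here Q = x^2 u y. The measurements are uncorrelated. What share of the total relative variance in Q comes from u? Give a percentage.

(δQ/Q)² = (2·δx/x)² + (1·δu/u)² + (1·δy/y)²
  x term: (2×0.0804)² = 0.0258
  u term: (1×0.114)² = 0.0130
  y term: (1×0.0975)² = 0.00951
Total = 0.0484. Share from u = 0.0130/0.0484 = 0.269.

26.9%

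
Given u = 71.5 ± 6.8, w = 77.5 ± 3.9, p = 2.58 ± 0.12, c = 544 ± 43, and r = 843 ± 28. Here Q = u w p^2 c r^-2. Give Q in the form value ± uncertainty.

Products/powers → add relative errors in quadrature, weighted by exponent:
  (1·δu/u)² = (1×0.0951)² = 0.00904;  (1·δw/w)² = (1×0.0503)² = 0.00253;  (2·δp/p)² = (2×0.0465)² = 0.00865;  (1·δc/c)² = (1×0.0790)² = 0.00625;  (-2·δr/r)² = (-2×0.0332)² = 0.00441
δQ/Q = √(0.0309) = 0.176
Q = 28.2, so δQ = 0.176 × 28.2 = 4.96.

28.2 ± 4.96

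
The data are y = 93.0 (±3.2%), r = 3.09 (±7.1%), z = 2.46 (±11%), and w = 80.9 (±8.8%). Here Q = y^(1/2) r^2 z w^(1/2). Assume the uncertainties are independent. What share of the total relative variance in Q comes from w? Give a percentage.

(δQ/Q)² = (½·δy/y)² + (2·δr/r)² + (1·δz/z)² + (½·δw/w)²
  y term: (0.5×0.0320)² = 0.000256
  r term: (2×0.0710)² = 0.0202
  z term: (1×0.110)² = 0.0121
  w term: (0.5×0.0880)² = 0.00194
Total = 0.0345. Share from w = 0.00194/0.0345 = 0.0562.

5.62%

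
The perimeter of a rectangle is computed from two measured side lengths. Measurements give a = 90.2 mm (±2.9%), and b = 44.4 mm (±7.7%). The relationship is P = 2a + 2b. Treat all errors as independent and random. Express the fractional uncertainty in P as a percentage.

For a sum/difference, combine absolute errors in quadrature:
  (2·δa)² = 27.4;  (2·δb)² = 46.8
δP = √(74.1) = 8.61 mm
P = 269 mm, so δP/P = 8.61/269 = 0.0320.

3.20%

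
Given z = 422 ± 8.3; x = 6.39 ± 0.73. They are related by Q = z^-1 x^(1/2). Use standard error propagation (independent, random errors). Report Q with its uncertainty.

Since Q is a product/quotient, work with relative uncertainties:
  (-1·δz/z)² = (-1×0.0197)² = 0.000387;  (½·δx/x)² = (0.5×0.114)² = 0.00326
δQ/Q = √(0.00365) = 0.0604
Q = 0.00599, so δQ = 0.0604 × 0.00599 = 0.000362.

0.00599 ± 0.000362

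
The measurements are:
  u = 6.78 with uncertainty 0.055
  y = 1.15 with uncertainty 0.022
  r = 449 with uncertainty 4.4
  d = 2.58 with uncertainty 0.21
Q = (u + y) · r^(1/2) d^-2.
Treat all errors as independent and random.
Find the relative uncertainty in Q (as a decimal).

0.163

Let w = u + y = 7.93. δw = √(δu² + δy²) = √(0.00302 + 0.000484) = 0.0592, so δw/w = 0.00747.
Q is then a monomial in w, r, d:
δQ/Q = √((δw/w)² + (½·δr/r)² + (-2·δd/d)²) = √(5.58e-05 + 2.4e-05 + 0.0265) = 0.163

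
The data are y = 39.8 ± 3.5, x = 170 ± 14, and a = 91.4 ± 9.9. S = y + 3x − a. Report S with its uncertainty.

Absolute uncertainties add in quadrature for a linear combination:
  (δy)² = 12.2;  (3·δx)² = 1760;  (δa)² = 98.0
δS = √(1870) = 43.3
S = 458.

458 ± 43.3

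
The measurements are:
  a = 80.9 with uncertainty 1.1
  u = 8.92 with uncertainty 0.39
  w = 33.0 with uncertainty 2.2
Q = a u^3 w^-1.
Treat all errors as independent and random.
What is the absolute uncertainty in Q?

Q is a product of powers, so relative uncertainties combine in quadrature:
  (1·δa/a)² = (1×0.0136)² = 0.000185;  (3·δu/u)² = (3×0.0437)² = 0.0172;  (-1·δw/w)² = (-1×0.0667)² = 0.00444
δQ/Q = √(0.0218) = 0.148
Q = 1740, so δQ = 0.148 × 1740 = 257.

257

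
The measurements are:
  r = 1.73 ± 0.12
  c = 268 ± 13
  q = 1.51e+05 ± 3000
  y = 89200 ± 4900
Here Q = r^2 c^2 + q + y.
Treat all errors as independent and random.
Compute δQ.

Let p = r^2·c^2 = 2.15e+05. δp/p = √((2·δr/r)² + (2·δc/c)²) = √(0.0192 + 0.00941) = 0.169, so δp = 36400.
Q = p + q + y: δQ = √(δp² + δq² + δy²) = √(1.32e+09 + 9e+06 + 2.4e+07) = 36800

36800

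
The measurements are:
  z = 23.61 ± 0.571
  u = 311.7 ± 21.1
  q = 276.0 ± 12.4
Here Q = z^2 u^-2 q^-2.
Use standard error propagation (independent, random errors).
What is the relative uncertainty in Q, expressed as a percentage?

17.0%

For a monomial Q ∝ z^2, u^-2, q^-2, fractional errors add in quadrature:
  (2·δz/z)² = (2×0.0242)² = 0.00234;  (-2·δu/u)² = (-2×0.0677)² = 0.0183;  (-2·δq/q)² = (-2×0.0449)² = 0.00807
δQ/Q = √(0.0287) = 0.170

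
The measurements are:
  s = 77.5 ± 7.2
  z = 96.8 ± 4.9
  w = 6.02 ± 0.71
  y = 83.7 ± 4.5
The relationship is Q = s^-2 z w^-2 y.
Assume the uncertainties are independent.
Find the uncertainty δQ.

0.0115

For a monomial Q ∝ s^-2, z, w^-2, y, fractional errors add in quadrature:
  (-2·δs/s)² = (-2×0.0929)² = 0.0345;  (1·δz/z)² = (1×0.0506)² = 0.00256;  (-2·δw/w)² = (-2×0.118)² = 0.0556;  (1·δy/y)² = (1×0.0538)² = 0.00289
δQ/Q = √(0.0956) = 0.309
Q = 0.0372, so δQ = 0.309 × 0.0372 = 0.0115.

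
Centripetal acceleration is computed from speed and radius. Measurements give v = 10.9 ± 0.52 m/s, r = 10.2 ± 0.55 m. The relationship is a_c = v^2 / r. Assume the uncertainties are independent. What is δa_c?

1.28 m/s^2

Products/powers → add relative errors in quadrature, weighted by exponent:
  (2·δv/v)² = (2×0.0477)² = 0.00910;  (-1·δr/r)² = (-1×0.0539)² = 0.00291
δa_c/a_c = √(0.0120) = 0.110
a_c = 11.6 m/s^2, so δa_c = 0.110 × 11.6 = 1.28 m/s^2.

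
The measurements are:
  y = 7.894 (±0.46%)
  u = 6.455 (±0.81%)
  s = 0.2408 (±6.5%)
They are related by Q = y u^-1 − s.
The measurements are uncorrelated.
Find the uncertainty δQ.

Let p = y·u^-1 = 1.223. δp/p = √((1·δy/y)² + (-1·δu/u)²) = √(2.12e-05 + 6.56e-05) = 0.00932, so δp = 0.0114.
Q = p − s: δQ = √(δp² + δs²) = √(0.000130 + 0.000245) = 0.0194

0.0194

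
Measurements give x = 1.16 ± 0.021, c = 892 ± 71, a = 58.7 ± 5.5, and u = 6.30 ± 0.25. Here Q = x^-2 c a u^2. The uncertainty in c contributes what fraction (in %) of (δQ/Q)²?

27.9%

(δQ/Q)² = (-2·δx/x)² + (1·δc/c)² + (1·δa/a)² + (2·δu/u)²
  x term: (-2×0.0181)² = 0.00131
  c term: (1×0.0796)² = 0.00634
  a term: (1×0.0937)² = 0.00878
  u term: (2×0.0397)² = 0.00630
Total = 0.0227. Share from c = 0.00634/0.0227 = 0.279.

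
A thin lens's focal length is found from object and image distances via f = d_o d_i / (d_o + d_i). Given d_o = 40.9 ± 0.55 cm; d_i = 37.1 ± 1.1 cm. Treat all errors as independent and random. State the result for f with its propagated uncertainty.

∂f/∂d_o = (d_i/(d_o+d_i))² = 0.226;  ∂f/∂d_i = (d_o/(d_o+d_i))² = 0.275
δf = √((∂f/∂d_o · δd_o)² + (∂f/∂d_i · δd_i)²) = √(0.0155 + 0.0915) = 0.327 cm
f = 19.5 cm.

19.5 ± 0.327 cm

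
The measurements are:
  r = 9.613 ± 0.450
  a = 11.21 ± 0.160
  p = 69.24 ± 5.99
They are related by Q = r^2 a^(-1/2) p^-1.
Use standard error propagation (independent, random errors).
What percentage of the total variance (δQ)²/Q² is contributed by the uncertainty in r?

53.8%

(δQ/Q)² = (2·δr/r)² + (−½·δa/a)² + (-1·δp/p)²
  r term: (2×0.0468)² = 0.00877
  a term: (-0.5×0.0143)² = 5.09e-05
  p term: (-1×0.0865)² = 0.00748
Total = 0.0163. Share from r = 0.00877/0.0163 = 0.538.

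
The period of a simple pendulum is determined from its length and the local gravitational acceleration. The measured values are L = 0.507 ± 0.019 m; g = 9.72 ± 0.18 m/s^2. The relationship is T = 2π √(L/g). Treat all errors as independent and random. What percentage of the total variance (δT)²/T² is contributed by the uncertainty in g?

19.6%

(δT/T)² = (½·δL/L)² + (−½·δg/g)²
  L term: (0.5×0.0375)² = 0.000351
  g term: (-0.5×0.0185)² = 8.57e-05
Total = 0.000437. Share from g = 8.57e-05/0.000437 = 0.196.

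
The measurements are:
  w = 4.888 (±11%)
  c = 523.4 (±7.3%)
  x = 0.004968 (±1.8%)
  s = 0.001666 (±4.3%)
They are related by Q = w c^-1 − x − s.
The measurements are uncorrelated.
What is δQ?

0.00124

Let p = w·c^-1 = 0.009339. δp/p = √((1·δw/w)² + (-1·δc/c)²) = √(0.0121 + 0.00533) = 0.132, so δp = 0.00123.
Q = p − x − s: δQ = √(δp² + δx² + δs²) = √(1.52e-06 + 8e-09 + 5.13e-09) = 0.00124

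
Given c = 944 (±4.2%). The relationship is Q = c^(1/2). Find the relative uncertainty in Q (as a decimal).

Q ∝ c^(1/2), so δQ/Q = |½| · δc/c = 0.5 × 0.0420 = 0.0210.

0.0210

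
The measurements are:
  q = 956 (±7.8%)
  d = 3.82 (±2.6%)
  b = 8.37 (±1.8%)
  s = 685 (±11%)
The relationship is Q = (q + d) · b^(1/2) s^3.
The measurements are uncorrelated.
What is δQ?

3.03e+11

Let u = q + d = 960. δu = √(δq² + δd²) = √(5560 + 0.00986) = 74.6, so δu/u = 0.0777.
Q is then a monomial in u, b, s:
δQ/Q = √((δu/u)² + (½·δb/b)² + (3·δs/s)²) = √(0.00604 + 8.1e-05 + 0.109) = 0.339
Q = 8.93e+11, so δQ = 0.339 × 8.93e+11 = 3.03e+11.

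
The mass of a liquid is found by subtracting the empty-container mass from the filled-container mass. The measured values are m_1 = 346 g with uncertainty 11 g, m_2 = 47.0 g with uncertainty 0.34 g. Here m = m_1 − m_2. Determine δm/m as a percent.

3.68%

For a sum/difference, combine absolute errors in quadrature:
  (δm_1)² = 121;  (δm_2)² = 0.116
δm = √(121) = 11.0 g
m = 299 g, so δm/m = 11.0/299 = 0.0368.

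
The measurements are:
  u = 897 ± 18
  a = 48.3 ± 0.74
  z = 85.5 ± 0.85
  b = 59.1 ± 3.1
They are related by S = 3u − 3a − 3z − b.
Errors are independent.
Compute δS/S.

Absolute uncertainties add in quadrature for a linear combination:
  (3·δu)² = 2920;  (3·δa)² = 4.93;  (3·δz)² = 6.50;  (δb)² = 9.61
δS = √(2940) = 54.2
S = 2230, so δS/S = 54.2/2230 = 0.0243.

0.0243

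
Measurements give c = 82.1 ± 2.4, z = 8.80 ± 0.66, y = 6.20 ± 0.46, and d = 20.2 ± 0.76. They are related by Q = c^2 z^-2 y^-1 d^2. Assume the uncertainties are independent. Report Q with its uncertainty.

5730 ± 1100

Q is a product of powers, so relative uncertainties combine in quadrature:
  (2·δc/c)² = (2×0.0292)² = 0.00342;  (-2·δz/z)² = (-2×0.0750)² = 0.0225;  (-1·δy/y)² = (-1×0.0742)² = 0.00550;  (2·δd/d)² = (2×0.0376)² = 0.00566
δQ/Q = √(0.0371) = 0.193
Q = 5730, so δQ = 0.193 × 5730 = 1100.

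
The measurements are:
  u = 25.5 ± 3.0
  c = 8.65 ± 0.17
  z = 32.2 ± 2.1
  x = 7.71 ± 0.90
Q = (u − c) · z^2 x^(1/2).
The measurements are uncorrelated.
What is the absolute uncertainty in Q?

11100

Let w = u − c = 16.9. δw = √(δu² + δc²) = √(9.00 + 0.0289) = 3.00, so δw/w = 0.178.
Q is then a monomial in w, z, x:
δQ/Q = √((δw/w)² + (2·δz/z)² + (½·δx/x)²) = √(0.0318 + 0.0170 + 0.00341) = 0.229
Q = 48500, so δQ = 0.229 × 48500 = 11100.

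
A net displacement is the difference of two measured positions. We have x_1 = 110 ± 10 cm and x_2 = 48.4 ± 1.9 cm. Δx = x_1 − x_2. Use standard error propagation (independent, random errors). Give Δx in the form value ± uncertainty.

61.6 ± 10.2 cm

Each term contributes (cᵢ δxᵢ)² to (δΔx)²:
  (δx_1)² = 100;  (δx_2)² = 3.61
δΔx = √(104) = 10.2 cm
Δx = 61.6 cm.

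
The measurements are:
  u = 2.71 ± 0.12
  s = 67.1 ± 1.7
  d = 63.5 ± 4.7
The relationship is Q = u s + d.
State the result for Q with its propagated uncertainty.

245 ± 10.4

Let p = u·s = 182. δp/p = √((1·δu/u)² + (1·δs/s)²) = √(0.00196 + 0.000642) = 0.0510, so δp = 9.28.
Q = p + d: δQ = √(δp² + δd²) = √(86.1 + 22.1) = 10.4
Q = 245.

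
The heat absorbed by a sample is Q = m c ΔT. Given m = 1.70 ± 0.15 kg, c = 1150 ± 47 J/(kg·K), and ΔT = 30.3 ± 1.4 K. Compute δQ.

Q is a product of powers, so relative uncertainties combine in quadrature:
  (1·δm/m)² = (1×0.0882)² = 0.00779;  (1·δc/c)² = (1×0.0409)² = 0.00167;  (1·δΔT/ΔT)² = (1×0.0462)² = 0.00213
δQ/Q = √(0.0116) = 0.108
Q = 59200 J, so δQ = 0.108 × 59200 = 6380 J.

6380 J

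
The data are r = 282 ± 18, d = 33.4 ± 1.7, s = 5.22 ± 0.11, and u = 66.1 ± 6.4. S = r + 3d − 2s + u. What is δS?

For a sum/difference, combine absolute errors in quadrature:
  (δr)² = 324;  (3·δd)² = 26.0;  (2·δs)² = 0.0484;  (δu)² = 41.0
δS = √(391) = 19.8

19.8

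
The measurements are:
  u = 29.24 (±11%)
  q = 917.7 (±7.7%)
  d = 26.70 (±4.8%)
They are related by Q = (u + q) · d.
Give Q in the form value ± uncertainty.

25280 ± 2240

Let w = u + q = 946.9. δw = √(δu² + δq²) = √(10.3 + 4990) = 70.7, so δw/w = 0.0747.
Q is then a monomial in w, d:
δQ/Q = √((δw/w)² + (1·δd/d)²) = √(0.00558 + 0.00230) = 0.0888
Q = 25280, so δQ = 0.0888 × 25280 = 2240.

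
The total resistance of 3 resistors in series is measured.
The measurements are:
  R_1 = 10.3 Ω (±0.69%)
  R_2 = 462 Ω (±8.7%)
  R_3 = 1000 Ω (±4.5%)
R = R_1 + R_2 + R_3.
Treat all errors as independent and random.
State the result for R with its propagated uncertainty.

1470 ± 60.3 Ω

Each term contributes (cᵢ δxᵢ)² to (δR)²:
  (δR_1)² = 0.00505;  (δR_2)² = 1620;  (δR_3)² = 2020
δR = √(3640) = 60.3 Ω
R = 1470 Ω.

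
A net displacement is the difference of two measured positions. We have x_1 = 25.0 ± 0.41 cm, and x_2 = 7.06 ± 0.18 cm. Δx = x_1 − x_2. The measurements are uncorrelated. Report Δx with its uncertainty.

Δx is a linear combination, so absolute uncertainties add in quadrature:
  (δx_1)² = 0.168;  (δx_2)² = 0.0324
δΔx = √(0.200) = 0.448 cm
Δx = 17.9 cm.

17.9 ± 0.448 cm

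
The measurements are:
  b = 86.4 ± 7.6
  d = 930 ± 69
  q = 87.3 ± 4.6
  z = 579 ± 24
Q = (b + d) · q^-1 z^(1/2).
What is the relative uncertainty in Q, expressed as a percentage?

Let u = b + d = 1020. δu = √(δb² + δd²) = √(57.8 + 4760) = 69.4, so δu/u = 0.0683.
Q is then a monomial in u, q, z:
δQ/Q = √((δu/u)² + (-1·δq/q)² + (½·δz/z)²) = √(0.00466 + 0.00278 + 0.000430) = 0.0887

8.87%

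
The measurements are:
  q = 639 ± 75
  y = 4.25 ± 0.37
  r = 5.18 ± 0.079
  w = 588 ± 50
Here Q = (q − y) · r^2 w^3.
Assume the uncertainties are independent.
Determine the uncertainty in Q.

9.79e+11

Let u = q − y = 635. δu = √(δq² + δy²) = √(5620 + 0.137) = 75.0, so δu/u = 0.118.
Q is then a monomial in u, r, w:
δQ/Q = √((δu/u)² + (2·δr/r)² + (3·δw/w)²) = √(0.0140 + 0.000930 + 0.0651) = 0.283
Q = 3.46e+12, so δQ = 0.283 × 3.46e+12 = 9.79e+11.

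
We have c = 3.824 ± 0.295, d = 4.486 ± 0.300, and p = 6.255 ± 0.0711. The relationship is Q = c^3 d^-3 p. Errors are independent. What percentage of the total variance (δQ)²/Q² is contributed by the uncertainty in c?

57.0%

(δQ/Q)² = (3·δc/c)² + (-3·δd/d)² + (1·δp/p)²
  c term: (3×0.0771)² = 0.0536
  d term: (-3×0.0669)² = 0.0403
  p term: (1×0.0114)² = 0.000129
Total = 0.0939. Share from c = 0.0536/0.0939 = 0.570.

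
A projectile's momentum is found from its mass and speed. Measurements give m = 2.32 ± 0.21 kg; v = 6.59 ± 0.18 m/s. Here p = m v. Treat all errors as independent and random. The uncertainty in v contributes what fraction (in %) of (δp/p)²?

8.35%

(δp/p)² = (1·δm/m)² + (1·δv/v)²
  m term: (1×0.0905)² = 0.00819
  v term: (1×0.0273)² = 0.000746
Total = 0.00894. Share from v = 0.000746/0.00894 = 0.0835.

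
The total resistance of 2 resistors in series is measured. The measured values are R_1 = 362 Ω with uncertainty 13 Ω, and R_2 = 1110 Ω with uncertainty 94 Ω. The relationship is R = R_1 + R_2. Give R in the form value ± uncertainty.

1470 ± 94.9 Ω

Each term contributes (cᵢ δxᵢ)² to (δR)²:
  (δR_1)² = 169;  (δR_2)² = 8840
δR = √(9000) = 94.9 Ω
R = 1470 Ω.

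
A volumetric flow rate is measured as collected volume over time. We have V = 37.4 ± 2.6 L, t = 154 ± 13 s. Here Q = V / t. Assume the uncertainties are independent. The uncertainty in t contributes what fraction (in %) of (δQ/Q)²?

(δQ/Q)² = (1·δV/V)² + (-1·δt/t)²
  V term: (1×0.0695)² = 0.00483
  t term: (-1×0.0844)² = 0.00713
Total = 0.0120. Share from t = 0.00713/0.0120 = 0.596.

59.6%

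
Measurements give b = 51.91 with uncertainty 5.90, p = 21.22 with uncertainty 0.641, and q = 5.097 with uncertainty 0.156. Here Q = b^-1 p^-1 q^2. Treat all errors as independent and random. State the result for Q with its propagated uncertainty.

Products/powers → add relative errors in quadrature, weighted by exponent:
  (-1·δb/b)² = (-1×0.114)² = 0.0129;  (-1·δp/p)² = (-1×0.0302)² = 0.000912;  (2·δq/q)² = (2×0.0306)² = 0.00375
δQ/Q = √(0.0176) = 0.133
Q = 0.02358, so δQ = 0.133 × 0.02358 = 0.00313.

0.02358 ± 0.00313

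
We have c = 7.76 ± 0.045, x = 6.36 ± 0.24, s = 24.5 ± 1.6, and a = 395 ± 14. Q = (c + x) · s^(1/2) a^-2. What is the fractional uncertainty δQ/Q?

0.0799

Let u = c + x = 14.1. δu = √(δc² + δx²) = √(0.00202 + 0.0576) = 0.244, so δu/u = 0.0173.
Q is then a monomial in u, s, a:
δQ/Q = √((δu/u)² + (½·δs/s)² + (-2·δa/a)²) = √(0.000299 + 0.00107 + 0.00502) = 0.0799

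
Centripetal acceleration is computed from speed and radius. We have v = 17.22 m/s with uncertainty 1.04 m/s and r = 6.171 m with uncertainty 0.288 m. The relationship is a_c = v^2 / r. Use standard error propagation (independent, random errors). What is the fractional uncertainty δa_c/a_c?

Products/powers → add relative errors in quadrature, weighted by exponent:
  (2·δv/v)² = (2×0.0604)² = 0.0146;  (-1·δr/r)² = (-1×0.0467)² = 0.00218
δa_c/a_c = √(0.0168) = 0.129

0.129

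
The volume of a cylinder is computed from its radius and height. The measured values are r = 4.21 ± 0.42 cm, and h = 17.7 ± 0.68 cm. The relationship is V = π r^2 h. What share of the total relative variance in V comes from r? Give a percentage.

(δV/V)² = (2·δr/r)² + (1·δh/h)²
  r term: (2×0.0998)² = 0.0398
  h term: (1×0.0384)² = 0.00148
Total = 0.0413. Share from r = 0.0398/0.0413 = 0.964.

96.4%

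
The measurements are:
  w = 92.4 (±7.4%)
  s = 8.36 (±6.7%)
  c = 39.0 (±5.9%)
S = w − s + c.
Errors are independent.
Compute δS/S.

Each term contributes (cᵢ δxᵢ)² to (δS)²:
  (δw)² = 46.8;  (δs)² = 0.314;  (δc)² = 5.29
δS = √(52.4) = 7.24
S = 123, so δS/S = 7.24/123 = 0.0588.

0.0588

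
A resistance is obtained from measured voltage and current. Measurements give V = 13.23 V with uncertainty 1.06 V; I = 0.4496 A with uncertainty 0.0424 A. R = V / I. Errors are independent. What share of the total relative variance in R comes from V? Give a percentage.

(δR/R)² = (1·δV/V)² + (-1·δI/I)²
  V term: (1×0.0801)² = 0.00642
  I term: (-1×0.0943)² = 0.00889
Total = 0.0153. Share from V = 0.00642/0.0153 = 0.419.

41.9%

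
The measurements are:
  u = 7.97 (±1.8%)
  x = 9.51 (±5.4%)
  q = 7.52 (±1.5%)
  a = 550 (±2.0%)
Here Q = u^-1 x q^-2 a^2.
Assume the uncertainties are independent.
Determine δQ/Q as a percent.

Relative error in a monomial: (δQ/Q)² = Σ (nᵢ · δxᵢ/xᵢ)².
  (-1·δu/u)² = (-1×0.0180)² = 0.000324;  (1·δx/x)² = (1×0.0540)² = 0.00292;  (-2·δq/q)² = (-2×0.0150)² = 0.000900;  (2·δa/a)² = (2×0.0200)² = 0.00160
δQ/Q = √(0.00574) = 0.0758

7.58%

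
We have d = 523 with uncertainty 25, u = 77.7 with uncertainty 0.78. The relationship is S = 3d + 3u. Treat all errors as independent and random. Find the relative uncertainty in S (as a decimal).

Sums and differences: (δS)² = Σ (cᵢ δxᵢ)².
  (3·δd)² = 5620;  (3·δu)² = 5.48
δS = √(5630) = 75.0
S = 1800, so δS/S = 75.0/1800 = 0.0416.

0.0416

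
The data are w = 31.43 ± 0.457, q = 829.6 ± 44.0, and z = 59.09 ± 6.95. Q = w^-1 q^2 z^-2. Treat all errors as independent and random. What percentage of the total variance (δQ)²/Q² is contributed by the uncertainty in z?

(δQ/Q)² = (-1·δw/w)² + (2·δq/q)² + (-2·δz/z)²
  w term: (-1×0.0145)² = 0.000211
  q term: (2×0.0530)² = 0.0113
  z term: (-2×0.118)² = 0.0553
Total = 0.0668. Share from z = 0.0553/0.0668 = 0.828.

82.8%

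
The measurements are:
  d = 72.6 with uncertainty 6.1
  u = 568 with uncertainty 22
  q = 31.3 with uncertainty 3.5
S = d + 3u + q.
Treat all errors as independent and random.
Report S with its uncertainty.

S is a linear combination, so absolute uncertainties add in quadrature:
  (δd)² = 37.2;  (3·δu)² = 4360;  (δq)² = 12.2
δS = √(4410) = 66.4
S = 1810.

1810 ± 66.4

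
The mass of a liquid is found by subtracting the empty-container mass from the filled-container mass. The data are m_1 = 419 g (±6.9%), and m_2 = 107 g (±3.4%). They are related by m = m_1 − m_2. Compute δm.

Each term contributes (cᵢ δxᵢ)² to (δm)²:
  (δm_1)² = 836;  (δm_2)² = 13.2
δm = √(849) = 29.1 g

29.1 g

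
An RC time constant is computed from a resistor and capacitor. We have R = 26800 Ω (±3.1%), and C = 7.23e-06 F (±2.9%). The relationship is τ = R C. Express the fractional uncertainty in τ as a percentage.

4.24%

Products/powers → add relative errors in quadrature, weighted by exponent:
  (1·δR/R)² = (1×0.0310)² = 0.000961;  (1·δC/C)² = (1×0.0290)² = 0.000841
δτ/τ = √(0.00180) = 0.0424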